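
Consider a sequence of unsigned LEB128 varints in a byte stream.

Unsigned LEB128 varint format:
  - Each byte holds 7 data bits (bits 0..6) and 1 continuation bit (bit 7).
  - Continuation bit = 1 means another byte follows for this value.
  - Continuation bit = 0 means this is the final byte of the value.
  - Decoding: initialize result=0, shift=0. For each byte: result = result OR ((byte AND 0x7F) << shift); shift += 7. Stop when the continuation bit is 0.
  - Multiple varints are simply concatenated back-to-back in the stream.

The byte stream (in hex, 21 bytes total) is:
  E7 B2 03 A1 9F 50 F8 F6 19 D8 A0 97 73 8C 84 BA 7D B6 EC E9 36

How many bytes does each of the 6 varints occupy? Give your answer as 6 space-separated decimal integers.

  byte[0]=0xE7 cont=1 payload=0x67=103: acc |= 103<<0 -> acc=103 shift=7
  byte[1]=0xB2 cont=1 payload=0x32=50: acc |= 50<<7 -> acc=6503 shift=14
  byte[2]=0x03 cont=0 payload=0x03=3: acc |= 3<<14 -> acc=55655 shift=21 [end]
Varint 1: bytes[0:3] = E7 B2 03 -> value 55655 (3 byte(s))
  byte[3]=0xA1 cont=1 payload=0x21=33: acc |= 33<<0 -> acc=33 shift=7
  byte[4]=0x9F cont=1 payload=0x1F=31: acc |= 31<<7 -> acc=4001 shift=14
  byte[5]=0x50 cont=0 payload=0x50=80: acc |= 80<<14 -> acc=1314721 shift=21 [end]
Varint 2: bytes[3:6] = A1 9F 50 -> value 1314721 (3 byte(s))
  byte[6]=0xF8 cont=1 payload=0x78=120: acc |= 120<<0 -> acc=120 shift=7
  byte[7]=0xF6 cont=1 payload=0x76=118: acc |= 118<<7 -> acc=15224 shift=14
  byte[8]=0x19 cont=0 payload=0x19=25: acc |= 25<<14 -> acc=424824 shift=21 [end]
Varint 3: bytes[6:9] = F8 F6 19 -> value 424824 (3 byte(s))
  byte[9]=0xD8 cont=1 payload=0x58=88: acc |= 88<<0 -> acc=88 shift=7
  byte[10]=0xA0 cont=1 payload=0x20=32: acc |= 32<<7 -> acc=4184 shift=14
  byte[11]=0x97 cont=1 payload=0x17=23: acc |= 23<<14 -> acc=381016 shift=21
  byte[12]=0x73 cont=0 payload=0x73=115: acc |= 115<<21 -> acc=241553496 shift=28 [end]
Varint 4: bytes[9:13] = D8 A0 97 73 -> value 241553496 (4 byte(s))
  byte[13]=0x8C cont=1 payload=0x0C=12: acc |= 12<<0 -> acc=12 shift=7
  byte[14]=0x84 cont=1 payload=0x04=4: acc |= 4<<7 -> acc=524 shift=14
  byte[15]=0xBA cont=1 payload=0x3A=58: acc |= 58<<14 -> acc=950796 shift=21
  byte[16]=0x7D cont=0 payload=0x7D=125: acc |= 125<<21 -> acc=263094796 shift=28 [end]
Varint 5: bytes[13:17] = 8C 84 BA 7D -> value 263094796 (4 byte(s))
  byte[17]=0xB6 cont=1 payload=0x36=54: acc |= 54<<0 -> acc=54 shift=7
  byte[18]=0xEC cont=1 payload=0x6C=108: acc |= 108<<7 -> acc=13878 shift=14
  byte[19]=0xE9 cont=1 payload=0x69=105: acc |= 105<<14 -> acc=1734198 shift=21
  byte[20]=0x36 cont=0 payload=0x36=54: acc |= 54<<21 -> acc=114980406 shift=28 [end]
Varint 6: bytes[17:21] = B6 EC E9 36 -> value 114980406 (4 byte(s))

Answer: 3 3 3 4 4 4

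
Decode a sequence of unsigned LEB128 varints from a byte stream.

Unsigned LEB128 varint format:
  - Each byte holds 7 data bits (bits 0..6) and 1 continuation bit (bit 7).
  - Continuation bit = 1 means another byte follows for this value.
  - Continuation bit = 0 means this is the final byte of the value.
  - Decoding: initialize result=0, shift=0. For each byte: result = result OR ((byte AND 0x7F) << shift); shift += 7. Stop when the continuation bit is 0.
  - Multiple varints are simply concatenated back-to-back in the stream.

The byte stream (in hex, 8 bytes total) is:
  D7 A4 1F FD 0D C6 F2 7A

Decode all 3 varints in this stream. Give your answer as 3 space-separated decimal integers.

  byte[0]=0xD7 cont=1 payload=0x57=87: acc |= 87<<0 -> acc=87 shift=7
  byte[1]=0xA4 cont=1 payload=0x24=36: acc |= 36<<7 -> acc=4695 shift=14
  byte[2]=0x1F cont=0 payload=0x1F=31: acc |= 31<<14 -> acc=512599 shift=21 [end]
Varint 1: bytes[0:3] = D7 A4 1F -> value 512599 (3 byte(s))
  byte[3]=0xFD cont=1 payload=0x7D=125: acc |= 125<<0 -> acc=125 shift=7
  byte[4]=0x0D cont=0 payload=0x0D=13: acc |= 13<<7 -> acc=1789 shift=14 [end]
Varint 2: bytes[3:5] = FD 0D -> value 1789 (2 byte(s))
  byte[5]=0xC6 cont=1 payload=0x46=70: acc |= 70<<0 -> acc=70 shift=7
  byte[6]=0xF2 cont=1 payload=0x72=114: acc |= 114<<7 -> acc=14662 shift=14
  byte[7]=0x7A cont=0 payload=0x7A=122: acc |= 122<<14 -> acc=2013510 shift=21 [end]
Varint 3: bytes[5:8] = C6 F2 7A -> value 2013510 (3 byte(s))

Answer: 512599 1789 2013510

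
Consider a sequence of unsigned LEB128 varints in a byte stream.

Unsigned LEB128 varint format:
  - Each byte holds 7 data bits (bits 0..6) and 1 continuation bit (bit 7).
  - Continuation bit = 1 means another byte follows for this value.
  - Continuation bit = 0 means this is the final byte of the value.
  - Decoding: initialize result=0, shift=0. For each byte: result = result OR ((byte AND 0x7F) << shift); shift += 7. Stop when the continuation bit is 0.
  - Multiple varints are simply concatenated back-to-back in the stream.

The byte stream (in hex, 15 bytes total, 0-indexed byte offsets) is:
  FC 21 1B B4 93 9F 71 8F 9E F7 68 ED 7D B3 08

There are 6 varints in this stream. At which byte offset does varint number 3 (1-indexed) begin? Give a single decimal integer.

Answer: 3

Derivation:
  byte[0]=0xFC cont=1 payload=0x7C=124: acc |= 124<<0 -> acc=124 shift=7
  byte[1]=0x21 cont=0 payload=0x21=33: acc |= 33<<7 -> acc=4348 shift=14 [end]
Varint 1: bytes[0:2] = FC 21 -> value 4348 (2 byte(s))
  byte[2]=0x1B cont=0 payload=0x1B=27: acc |= 27<<0 -> acc=27 shift=7 [end]
Varint 2: bytes[2:3] = 1B -> value 27 (1 byte(s))
  byte[3]=0xB4 cont=1 payload=0x34=52: acc |= 52<<0 -> acc=52 shift=7
  byte[4]=0x93 cont=1 payload=0x13=19: acc |= 19<<7 -> acc=2484 shift=14
  byte[5]=0x9F cont=1 payload=0x1F=31: acc |= 31<<14 -> acc=510388 shift=21
  byte[6]=0x71 cont=0 payload=0x71=113: acc |= 113<<21 -> acc=237488564 shift=28 [end]
Varint 3: bytes[3:7] = B4 93 9F 71 -> value 237488564 (4 byte(s))
  byte[7]=0x8F cont=1 payload=0x0F=15: acc |= 15<<0 -> acc=15 shift=7
  byte[8]=0x9E cont=1 payload=0x1E=30: acc |= 30<<7 -> acc=3855 shift=14
  byte[9]=0xF7 cont=1 payload=0x77=119: acc |= 119<<14 -> acc=1953551 shift=21
  byte[10]=0x68 cont=0 payload=0x68=104: acc |= 104<<21 -> acc=220057359 shift=28 [end]
Varint 4: bytes[7:11] = 8F 9E F7 68 -> value 220057359 (4 byte(s))
  byte[11]=0xED cont=1 payload=0x6D=109: acc |= 109<<0 -> acc=109 shift=7
  byte[12]=0x7D cont=0 payload=0x7D=125: acc |= 125<<7 -> acc=16109 shift=14 [end]
Varint 5: bytes[11:13] = ED 7D -> value 16109 (2 byte(s))
  byte[13]=0xB3 cont=1 payload=0x33=51: acc |= 51<<0 -> acc=51 shift=7
  byte[14]=0x08 cont=0 payload=0x08=8: acc |= 8<<7 -> acc=1075 shift=14 [end]
Varint 6: bytes[13:15] = B3 08 -> value 1075 (2 byte(s))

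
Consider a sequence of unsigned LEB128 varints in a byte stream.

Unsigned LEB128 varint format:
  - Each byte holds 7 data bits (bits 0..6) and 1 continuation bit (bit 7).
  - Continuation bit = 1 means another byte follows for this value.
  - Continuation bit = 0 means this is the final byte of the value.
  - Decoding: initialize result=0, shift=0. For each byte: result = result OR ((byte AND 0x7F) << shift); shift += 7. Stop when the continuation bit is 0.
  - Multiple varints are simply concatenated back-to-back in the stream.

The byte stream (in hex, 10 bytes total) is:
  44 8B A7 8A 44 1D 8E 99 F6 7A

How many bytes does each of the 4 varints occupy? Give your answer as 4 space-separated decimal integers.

Answer: 1 4 1 4

Derivation:
  byte[0]=0x44 cont=0 payload=0x44=68: acc |= 68<<0 -> acc=68 shift=7 [end]
Varint 1: bytes[0:1] = 44 -> value 68 (1 byte(s))
  byte[1]=0x8B cont=1 payload=0x0B=11: acc |= 11<<0 -> acc=11 shift=7
  byte[2]=0xA7 cont=1 payload=0x27=39: acc |= 39<<7 -> acc=5003 shift=14
  byte[3]=0x8A cont=1 payload=0x0A=10: acc |= 10<<14 -> acc=168843 shift=21
  byte[4]=0x44 cont=0 payload=0x44=68: acc |= 68<<21 -> acc=142775179 shift=28 [end]
Varint 2: bytes[1:5] = 8B A7 8A 44 -> value 142775179 (4 byte(s))
  byte[5]=0x1D cont=0 payload=0x1D=29: acc |= 29<<0 -> acc=29 shift=7 [end]
Varint 3: bytes[5:6] = 1D -> value 29 (1 byte(s))
  byte[6]=0x8E cont=1 payload=0x0E=14: acc |= 14<<0 -> acc=14 shift=7
  byte[7]=0x99 cont=1 payload=0x19=25: acc |= 25<<7 -> acc=3214 shift=14
  byte[8]=0xF6 cont=1 payload=0x76=118: acc |= 118<<14 -> acc=1936526 shift=21
  byte[9]=0x7A cont=0 payload=0x7A=122: acc |= 122<<21 -> acc=257789070 shift=28 [end]
Varint 4: bytes[6:10] = 8E 99 F6 7A -> value 257789070 (4 byte(s))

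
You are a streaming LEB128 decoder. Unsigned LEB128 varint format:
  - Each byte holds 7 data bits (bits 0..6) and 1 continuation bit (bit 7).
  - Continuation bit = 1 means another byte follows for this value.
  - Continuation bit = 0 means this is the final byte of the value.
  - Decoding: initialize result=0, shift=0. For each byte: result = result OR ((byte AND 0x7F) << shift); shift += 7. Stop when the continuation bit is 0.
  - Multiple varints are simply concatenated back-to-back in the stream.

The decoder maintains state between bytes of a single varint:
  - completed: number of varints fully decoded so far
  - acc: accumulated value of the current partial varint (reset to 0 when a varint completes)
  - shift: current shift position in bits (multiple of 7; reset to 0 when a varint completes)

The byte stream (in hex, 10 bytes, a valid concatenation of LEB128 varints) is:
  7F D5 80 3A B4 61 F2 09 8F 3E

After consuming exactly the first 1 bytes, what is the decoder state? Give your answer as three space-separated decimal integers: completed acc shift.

byte[0]=0x7F cont=0 payload=0x7F: varint #1 complete (value=127); reset -> completed=1 acc=0 shift=0

Answer: 1 0 0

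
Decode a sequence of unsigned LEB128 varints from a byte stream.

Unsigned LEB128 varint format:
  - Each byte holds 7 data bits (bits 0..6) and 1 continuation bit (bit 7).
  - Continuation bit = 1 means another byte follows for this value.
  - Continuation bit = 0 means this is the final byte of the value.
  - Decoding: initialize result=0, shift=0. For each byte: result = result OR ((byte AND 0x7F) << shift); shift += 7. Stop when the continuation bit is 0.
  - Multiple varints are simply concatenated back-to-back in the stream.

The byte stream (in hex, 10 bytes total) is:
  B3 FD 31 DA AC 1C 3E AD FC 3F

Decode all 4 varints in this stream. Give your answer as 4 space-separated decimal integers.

  byte[0]=0xB3 cont=1 payload=0x33=51: acc |= 51<<0 -> acc=51 shift=7
  byte[1]=0xFD cont=1 payload=0x7D=125: acc |= 125<<7 -> acc=16051 shift=14
  byte[2]=0x31 cont=0 payload=0x31=49: acc |= 49<<14 -> acc=818867 shift=21 [end]
Varint 1: bytes[0:3] = B3 FD 31 -> value 818867 (3 byte(s))
  byte[3]=0xDA cont=1 payload=0x5A=90: acc |= 90<<0 -> acc=90 shift=7
  byte[4]=0xAC cont=1 payload=0x2C=44: acc |= 44<<7 -> acc=5722 shift=14
  byte[5]=0x1C cont=0 payload=0x1C=28: acc |= 28<<14 -> acc=464474 shift=21 [end]
Varint 2: bytes[3:6] = DA AC 1C -> value 464474 (3 byte(s))
  byte[6]=0x3E cont=0 payload=0x3E=62: acc |= 62<<0 -> acc=62 shift=7 [end]
Varint 3: bytes[6:7] = 3E -> value 62 (1 byte(s))
  byte[7]=0xAD cont=1 payload=0x2D=45: acc |= 45<<0 -> acc=45 shift=7
  byte[8]=0xFC cont=1 payload=0x7C=124: acc |= 124<<7 -> acc=15917 shift=14
  byte[9]=0x3F cont=0 payload=0x3F=63: acc |= 63<<14 -> acc=1048109 shift=21 [end]
Varint 4: bytes[7:10] = AD FC 3F -> value 1048109 (3 byte(s))

Answer: 818867 464474 62 1048109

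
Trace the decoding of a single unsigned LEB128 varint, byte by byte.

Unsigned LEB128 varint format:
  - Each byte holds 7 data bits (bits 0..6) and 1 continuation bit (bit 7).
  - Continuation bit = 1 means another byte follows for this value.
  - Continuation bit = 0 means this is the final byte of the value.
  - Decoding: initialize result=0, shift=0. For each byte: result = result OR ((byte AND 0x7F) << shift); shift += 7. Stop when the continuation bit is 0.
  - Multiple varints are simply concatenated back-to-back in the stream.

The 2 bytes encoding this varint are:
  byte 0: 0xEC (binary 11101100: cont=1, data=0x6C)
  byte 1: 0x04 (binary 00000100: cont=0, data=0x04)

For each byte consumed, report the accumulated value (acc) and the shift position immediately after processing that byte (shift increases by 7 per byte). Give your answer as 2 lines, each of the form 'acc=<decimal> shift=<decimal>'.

byte 0=0xEC: payload=0x6C=108, contrib = 108<<0 = 108; acc -> 108, shift -> 7
byte 1=0x04: payload=0x04=4, contrib = 4<<7 = 512; acc -> 620, shift -> 14

Answer: acc=108 shift=7
acc=620 shift=14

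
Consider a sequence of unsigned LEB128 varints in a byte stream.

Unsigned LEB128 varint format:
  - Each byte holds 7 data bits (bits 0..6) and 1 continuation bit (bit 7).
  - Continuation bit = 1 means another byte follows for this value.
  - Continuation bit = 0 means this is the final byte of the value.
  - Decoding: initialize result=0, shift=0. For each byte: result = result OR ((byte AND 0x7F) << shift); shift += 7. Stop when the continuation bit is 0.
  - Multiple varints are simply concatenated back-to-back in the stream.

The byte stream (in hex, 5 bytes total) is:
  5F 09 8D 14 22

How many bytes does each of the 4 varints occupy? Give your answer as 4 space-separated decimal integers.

Answer: 1 1 2 1

Derivation:
  byte[0]=0x5F cont=0 payload=0x5F=95: acc |= 95<<0 -> acc=95 shift=7 [end]
Varint 1: bytes[0:1] = 5F -> value 95 (1 byte(s))
  byte[1]=0x09 cont=0 payload=0x09=9: acc |= 9<<0 -> acc=9 shift=7 [end]
Varint 2: bytes[1:2] = 09 -> value 9 (1 byte(s))
  byte[2]=0x8D cont=1 payload=0x0D=13: acc |= 13<<0 -> acc=13 shift=7
  byte[3]=0x14 cont=0 payload=0x14=20: acc |= 20<<7 -> acc=2573 shift=14 [end]
Varint 3: bytes[2:4] = 8D 14 -> value 2573 (2 byte(s))
  byte[4]=0x22 cont=0 payload=0x22=34: acc |= 34<<0 -> acc=34 shift=7 [end]
Varint 4: bytes[4:5] = 22 -> value 34 (1 byte(s))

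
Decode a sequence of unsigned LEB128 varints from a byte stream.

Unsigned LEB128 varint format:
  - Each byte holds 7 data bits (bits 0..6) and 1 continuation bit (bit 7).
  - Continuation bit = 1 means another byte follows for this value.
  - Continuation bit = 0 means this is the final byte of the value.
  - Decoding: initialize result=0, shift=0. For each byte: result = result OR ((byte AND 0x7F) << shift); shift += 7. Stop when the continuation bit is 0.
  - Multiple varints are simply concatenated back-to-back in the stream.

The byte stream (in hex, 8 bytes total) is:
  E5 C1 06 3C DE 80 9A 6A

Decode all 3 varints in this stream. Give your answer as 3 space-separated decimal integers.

Answer: 106725 60 222724190

Derivation:
  byte[0]=0xE5 cont=1 payload=0x65=101: acc |= 101<<0 -> acc=101 shift=7
  byte[1]=0xC1 cont=1 payload=0x41=65: acc |= 65<<7 -> acc=8421 shift=14
  byte[2]=0x06 cont=0 payload=0x06=6: acc |= 6<<14 -> acc=106725 shift=21 [end]
Varint 1: bytes[0:3] = E5 C1 06 -> value 106725 (3 byte(s))
  byte[3]=0x3C cont=0 payload=0x3C=60: acc |= 60<<0 -> acc=60 shift=7 [end]
Varint 2: bytes[3:4] = 3C -> value 60 (1 byte(s))
  byte[4]=0xDE cont=1 payload=0x5E=94: acc |= 94<<0 -> acc=94 shift=7
  byte[5]=0x80 cont=1 payload=0x00=0: acc |= 0<<7 -> acc=94 shift=14
  byte[6]=0x9A cont=1 payload=0x1A=26: acc |= 26<<14 -> acc=426078 shift=21
  byte[7]=0x6A cont=0 payload=0x6A=106: acc |= 106<<21 -> acc=222724190 shift=28 [end]
Varint 3: bytes[4:8] = DE 80 9A 6A -> value 222724190 (4 byte(s))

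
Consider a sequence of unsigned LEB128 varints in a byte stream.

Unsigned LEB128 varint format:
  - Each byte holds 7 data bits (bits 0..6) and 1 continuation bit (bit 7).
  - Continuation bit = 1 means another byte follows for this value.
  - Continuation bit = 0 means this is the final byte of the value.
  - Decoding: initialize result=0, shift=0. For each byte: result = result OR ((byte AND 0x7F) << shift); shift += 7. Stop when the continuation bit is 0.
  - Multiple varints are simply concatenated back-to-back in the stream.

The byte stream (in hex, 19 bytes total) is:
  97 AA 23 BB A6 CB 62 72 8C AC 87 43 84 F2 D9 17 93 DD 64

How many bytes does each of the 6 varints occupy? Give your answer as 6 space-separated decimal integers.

  byte[0]=0x97 cont=1 payload=0x17=23: acc |= 23<<0 -> acc=23 shift=7
  byte[1]=0xAA cont=1 payload=0x2A=42: acc |= 42<<7 -> acc=5399 shift=14
  byte[2]=0x23 cont=0 payload=0x23=35: acc |= 35<<14 -> acc=578839 shift=21 [end]
Varint 1: bytes[0:3] = 97 AA 23 -> value 578839 (3 byte(s))
  byte[3]=0xBB cont=1 payload=0x3B=59: acc |= 59<<0 -> acc=59 shift=7
  byte[4]=0xA6 cont=1 payload=0x26=38: acc |= 38<<7 -> acc=4923 shift=14
  byte[5]=0xCB cont=1 payload=0x4B=75: acc |= 75<<14 -> acc=1233723 shift=21
  byte[6]=0x62 cont=0 payload=0x62=98: acc |= 98<<21 -> acc=206754619 shift=28 [end]
Varint 2: bytes[3:7] = BB A6 CB 62 -> value 206754619 (4 byte(s))
  byte[7]=0x72 cont=0 payload=0x72=114: acc |= 114<<0 -> acc=114 shift=7 [end]
Varint 3: bytes[7:8] = 72 -> value 114 (1 byte(s))
  byte[8]=0x8C cont=1 payload=0x0C=12: acc |= 12<<0 -> acc=12 shift=7
  byte[9]=0xAC cont=1 payload=0x2C=44: acc |= 44<<7 -> acc=5644 shift=14
  byte[10]=0x87 cont=1 payload=0x07=7: acc |= 7<<14 -> acc=120332 shift=21
  byte[11]=0x43 cont=0 payload=0x43=67: acc |= 67<<21 -> acc=140629516 shift=28 [end]
Varint 4: bytes[8:12] = 8C AC 87 43 -> value 140629516 (4 byte(s))
  byte[12]=0x84 cont=1 payload=0x04=4: acc |= 4<<0 -> acc=4 shift=7
  byte[13]=0xF2 cont=1 payload=0x72=114: acc |= 114<<7 -> acc=14596 shift=14
  byte[14]=0xD9 cont=1 payload=0x59=89: acc |= 89<<14 -> acc=1472772 shift=21
  byte[15]=0x17 cont=0 payload=0x17=23: acc |= 23<<21 -> acc=49707268 shift=28 [end]
Varint 5: bytes[12:16] = 84 F2 D9 17 -> value 49707268 (4 byte(s))
  byte[16]=0x93 cont=1 payload=0x13=19: acc |= 19<<0 -> acc=19 shift=7
  byte[17]=0xDD cont=1 payload=0x5D=93: acc |= 93<<7 -> acc=11923 shift=14
  byte[18]=0x64 cont=0 payload=0x64=100: acc |= 100<<14 -> acc=1650323 shift=21 [end]
Varint 6: bytes[16:19] = 93 DD 64 -> value 1650323 (3 byte(s))

Answer: 3 4 1 4 4 3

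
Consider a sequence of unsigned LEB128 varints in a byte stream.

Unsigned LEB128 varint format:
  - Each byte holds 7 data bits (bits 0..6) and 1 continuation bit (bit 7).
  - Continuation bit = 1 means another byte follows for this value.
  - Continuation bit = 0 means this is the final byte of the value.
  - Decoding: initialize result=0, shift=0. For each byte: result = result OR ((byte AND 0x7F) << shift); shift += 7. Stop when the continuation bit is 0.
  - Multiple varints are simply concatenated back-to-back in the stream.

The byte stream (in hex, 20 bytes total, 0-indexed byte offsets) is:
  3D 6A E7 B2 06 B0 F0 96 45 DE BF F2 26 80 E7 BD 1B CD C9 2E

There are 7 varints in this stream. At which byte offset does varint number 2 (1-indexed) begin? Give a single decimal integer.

Answer: 1

Derivation:
  byte[0]=0x3D cont=0 payload=0x3D=61: acc |= 61<<0 -> acc=61 shift=7 [end]
Varint 1: bytes[0:1] = 3D -> value 61 (1 byte(s))
  byte[1]=0x6A cont=0 payload=0x6A=106: acc |= 106<<0 -> acc=106 shift=7 [end]
Varint 2: bytes[1:2] = 6A -> value 106 (1 byte(s))
  byte[2]=0xE7 cont=1 payload=0x67=103: acc |= 103<<0 -> acc=103 shift=7
  byte[3]=0xB2 cont=1 payload=0x32=50: acc |= 50<<7 -> acc=6503 shift=14
  byte[4]=0x06 cont=0 payload=0x06=6: acc |= 6<<14 -> acc=104807 shift=21 [end]
Varint 3: bytes[2:5] = E7 B2 06 -> value 104807 (3 byte(s))
  byte[5]=0xB0 cont=1 payload=0x30=48: acc |= 48<<0 -> acc=48 shift=7
  byte[6]=0xF0 cont=1 payload=0x70=112: acc |= 112<<7 -> acc=14384 shift=14
  byte[7]=0x96 cont=1 payload=0x16=22: acc |= 22<<14 -> acc=374832 shift=21
  byte[8]=0x45 cont=0 payload=0x45=69: acc |= 69<<21 -> acc=145078320 shift=28 [end]
Varint 4: bytes[5:9] = B0 F0 96 45 -> value 145078320 (4 byte(s))
  byte[9]=0xDE cont=1 payload=0x5E=94: acc |= 94<<0 -> acc=94 shift=7
  byte[10]=0xBF cont=1 payload=0x3F=63: acc |= 63<<7 -> acc=8158 shift=14
  byte[11]=0xF2 cont=1 payload=0x72=114: acc |= 114<<14 -> acc=1875934 shift=21
  byte[12]=0x26 cont=0 payload=0x26=38: acc |= 38<<21 -> acc=81567710 shift=28 [end]
Varint 5: bytes[9:13] = DE BF F2 26 -> value 81567710 (4 byte(s))
  byte[13]=0x80 cont=1 payload=0x00=0: acc |= 0<<0 -> acc=0 shift=7
  byte[14]=0xE7 cont=1 payload=0x67=103: acc |= 103<<7 -> acc=13184 shift=14
  byte[15]=0xBD cont=1 payload=0x3D=61: acc |= 61<<14 -> acc=1012608 shift=21
  byte[16]=0x1B cont=0 payload=0x1B=27: acc |= 27<<21 -> acc=57635712 shift=28 [end]
Varint 6: bytes[13:17] = 80 E7 BD 1B -> value 57635712 (4 byte(s))
  byte[17]=0xCD cont=1 payload=0x4D=77: acc |= 77<<0 -> acc=77 shift=7
  byte[18]=0xC9 cont=1 payload=0x49=73: acc |= 73<<7 -> acc=9421 shift=14
  byte[19]=0x2E cont=0 payload=0x2E=46: acc |= 46<<14 -> acc=763085 shift=21 [end]
Varint 7: bytes[17:20] = CD C9 2E -> value 763085 (3 byte(s))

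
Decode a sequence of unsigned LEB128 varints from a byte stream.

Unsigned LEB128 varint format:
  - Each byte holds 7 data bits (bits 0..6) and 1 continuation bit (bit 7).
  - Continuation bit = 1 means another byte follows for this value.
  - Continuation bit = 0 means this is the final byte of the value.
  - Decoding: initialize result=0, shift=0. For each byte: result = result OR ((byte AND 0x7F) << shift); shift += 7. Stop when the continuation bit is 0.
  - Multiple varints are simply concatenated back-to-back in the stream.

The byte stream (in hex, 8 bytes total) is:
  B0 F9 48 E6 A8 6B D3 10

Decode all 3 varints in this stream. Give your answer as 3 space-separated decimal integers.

  byte[0]=0xB0 cont=1 payload=0x30=48: acc |= 48<<0 -> acc=48 shift=7
  byte[1]=0xF9 cont=1 payload=0x79=121: acc |= 121<<7 -> acc=15536 shift=14
  byte[2]=0x48 cont=0 payload=0x48=72: acc |= 72<<14 -> acc=1195184 shift=21 [end]
Varint 1: bytes[0:3] = B0 F9 48 -> value 1195184 (3 byte(s))
  byte[3]=0xE6 cont=1 payload=0x66=102: acc |= 102<<0 -> acc=102 shift=7
  byte[4]=0xA8 cont=1 payload=0x28=40: acc |= 40<<7 -> acc=5222 shift=14
  byte[5]=0x6B cont=0 payload=0x6B=107: acc |= 107<<14 -> acc=1758310 shift=21 [end]
Varint 2: bytes[3:6] = E6 A8 6B -> value 1758310 (3 byte(s))
  byte[6]=0xD3 cont=1 payload=0x53=83: acc |= 83<<0 -> acc=83 shift=7
  byte[7]=0x10 cont=0 payload=0x10=16: acc |= 16<<7 -> acc=2131 shift=14 [end]
Varint 3: bytes[6:8] = D3 10 -> value 2131 (2 byte(s))

Answer: 1195184 1758310 2131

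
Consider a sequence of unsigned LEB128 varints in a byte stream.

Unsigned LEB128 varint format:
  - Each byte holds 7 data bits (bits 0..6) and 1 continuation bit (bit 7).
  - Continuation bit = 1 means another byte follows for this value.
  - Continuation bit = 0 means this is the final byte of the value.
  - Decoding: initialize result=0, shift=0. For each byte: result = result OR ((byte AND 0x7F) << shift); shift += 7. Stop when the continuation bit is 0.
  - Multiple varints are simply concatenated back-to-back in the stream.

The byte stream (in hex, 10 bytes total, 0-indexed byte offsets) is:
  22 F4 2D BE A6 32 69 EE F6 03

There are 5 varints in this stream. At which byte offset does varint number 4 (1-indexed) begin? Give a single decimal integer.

  byte[0]=0x22 cont=0 payload=0x22=34: acc |= 34<<0 -> acc=34 shift=7 [end]
Varint 1: bytes[0:1] = 22 -> value 34 (1 byte(s))
  byte[1]=0xF4 cont=1 payload=0x74=116: acc |= 116<<0 -> acc=116 shift=7
  byte[2]=0x2D cont=0 payload=0x2D=45: acc |= 45<<7 -> acc=5876 shift=14 [end]
Varint 2: bytes[1:3] = F4 2D -> value 5876 (2 byte(s))
  byte[3]=0xBE cont=1 payload=0x3E=62: acc |= 62<<0 -> acc=62 shift=7
  byte[4]=0xA6 cont=1 payload=0x26=38: acc |= 38<<7 -> acc=4926 shift=14
  byte[5]=0x32 cont=0 payload=0x32=50: acc |= 50<<14 -> acc=824126 shift=21 [end]
Varint 3: bytes[3:6] = BE A6 32 -> value 824126 (3 byte(s))
  byte[6]=0x69 cont=0 payload=0x69=105: acc |= 105<<0 -> acc=105 shift=7 [end]
Varint 4: bytes[6:7] = 69 -> value 105 (1 byte(s))
  byte[7]=0xEE cont=1 payload=0x6E=110: acc |= 110<<0 -> acc=110 shift=7
  byte[8]=0xF6 cont=1 payload=0x76=118: acc |= 118<<7 -> acc=15214 shift=14
  byte[9]=0x03 cont=0 payload=0x03=3: acc |= 3<<14 -> acc=64366 shift=21 [end]
Varint 5: bytes[7:10] = EE F6 03 -> value 64366 (3 byte(s))

Answer: 6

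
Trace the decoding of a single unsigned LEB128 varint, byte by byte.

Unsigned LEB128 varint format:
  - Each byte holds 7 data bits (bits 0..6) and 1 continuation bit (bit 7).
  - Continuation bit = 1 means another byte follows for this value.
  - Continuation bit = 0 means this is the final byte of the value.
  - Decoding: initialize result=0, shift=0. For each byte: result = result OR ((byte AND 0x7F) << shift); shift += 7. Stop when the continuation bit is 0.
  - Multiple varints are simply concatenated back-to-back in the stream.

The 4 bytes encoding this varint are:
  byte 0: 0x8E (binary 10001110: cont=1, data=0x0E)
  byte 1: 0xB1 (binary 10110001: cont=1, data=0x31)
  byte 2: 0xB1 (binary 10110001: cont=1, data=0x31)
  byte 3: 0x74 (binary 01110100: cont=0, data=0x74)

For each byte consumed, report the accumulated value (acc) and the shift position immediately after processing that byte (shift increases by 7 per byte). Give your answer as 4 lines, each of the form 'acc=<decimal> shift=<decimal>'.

byte 0=0x8E: payload=0x0E=14, contrib = 14<<0 = 14; acc -> 14, shift -> 7
byte 1=0xB1: payload=0x31=49, contrib = 49<<7 = 6272; acc -> 6286, shift -> 14
byte 2=0xB1: payload=0x31=49, contrib = 49<<14 = 802816; acc -> 809102, shift -> 21
byte 3=0x74: payload=0x74=116, contrib = 116<<21 = 243269632; acc -> 244078734, shift -> 28

Answer: acc=14 shift=7
acc=6286 shift=14
acc=809102 shift=21
acc=244078734 shift=28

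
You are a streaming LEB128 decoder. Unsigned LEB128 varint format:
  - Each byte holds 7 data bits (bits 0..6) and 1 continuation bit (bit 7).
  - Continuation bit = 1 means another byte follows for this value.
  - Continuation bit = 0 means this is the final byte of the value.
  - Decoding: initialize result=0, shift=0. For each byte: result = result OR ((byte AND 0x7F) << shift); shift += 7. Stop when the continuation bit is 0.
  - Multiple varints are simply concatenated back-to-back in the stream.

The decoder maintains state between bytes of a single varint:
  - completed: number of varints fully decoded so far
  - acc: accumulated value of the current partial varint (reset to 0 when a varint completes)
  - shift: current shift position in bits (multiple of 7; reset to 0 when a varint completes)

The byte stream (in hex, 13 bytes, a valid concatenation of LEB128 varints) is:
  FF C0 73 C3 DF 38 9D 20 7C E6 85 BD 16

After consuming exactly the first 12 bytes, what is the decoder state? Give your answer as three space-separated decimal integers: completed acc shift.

byte[0]=0xFF cont=1 payload=0x7F: acc |= 127<<0 -> completed=0 acc=127 shift=7
byte[1]=0xC0 cont=1 payload=0x40: acc |= 64<<7 -> completed=0 acc=8319 shift=14
byte[2]=0x73 cont=0 payload=0x73: varint #1 complete (value=1892479); reset -> completed=1 acc=0 shift=0
byte[3]=0xC3 cont=1 payload=0x43: acc |= 67<<0 -> completed=1 acc=67 shift=7
byte[4]=0xDF cont=1 payload=0x5F: acc |= 95<<7 -> completed=1 acc=12227 shift=14
byte[5]=0x38 cont=0 payload=0x38: varint #2 complete (value=929731); reset -> completed=2 acc=0 shift=0
byte[6]=0x9D cont=1 payload=0x1D: acc |= 29<<0 -> completed=2 acc=29 shift=7
byte[7]=0x20 cont=0 payload=0x20: varint #3 complete (value=4125); reset -> completed=3 acc=0 shift=0
byte[8]=0x7C cont=0 payload=0x7C: varint #4 complete (value=124); reset -> completed=4 acc=0 shift=0
byte[9]=0xE6 cont=1 payload=0x66: acc |= 102<<0 -> completed=4 acc=102 shift=7
byte[10]=0x85 cont=1 payload=0x05: acc |= 5<<7 -> completed=4 acc=742 shift=14
byte[11]=0xBD cont=1 payload=0x3D: acc |= 61<<14 -> completed=4 acc=1000166 shift=21

Answer: 4 1000166 21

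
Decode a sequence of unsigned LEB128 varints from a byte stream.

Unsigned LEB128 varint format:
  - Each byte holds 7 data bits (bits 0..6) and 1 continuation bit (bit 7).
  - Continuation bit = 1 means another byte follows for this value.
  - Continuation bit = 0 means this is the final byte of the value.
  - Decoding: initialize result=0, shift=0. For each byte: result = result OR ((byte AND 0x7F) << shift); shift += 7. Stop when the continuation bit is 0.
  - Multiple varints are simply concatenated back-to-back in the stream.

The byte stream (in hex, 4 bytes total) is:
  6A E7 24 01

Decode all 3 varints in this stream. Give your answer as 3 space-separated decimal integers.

  byte[0]=0x6A cont=0 payload=0x6A=106: acc |= 106<<0 -> acc=106 shift=7 [end]
Varint 1: bytes[0:1] = 6A -> value 106 (1 byte(s))
  byte[1]=0xE7 cont=1 payload=0x67=103: acc |= 103<<0 -> acc=103 shift=7
  byte[2]=0x24 cont=0 payload=0x24=36: acc |= 36<<7 -> acc=4711 shift=14 [end]
Varint 2: bytes[1:3] = E7 24 -> value 4711 (2 byte(s))
  byte[3]=0x01 cont=0 payload=0x01=1: acc |= 1<<0 -> acc=1 shift=7 [end]
Varint 3: bytes[3:4] = 01 -> value 1 (1 byte(s))

Answer: 106 4711 1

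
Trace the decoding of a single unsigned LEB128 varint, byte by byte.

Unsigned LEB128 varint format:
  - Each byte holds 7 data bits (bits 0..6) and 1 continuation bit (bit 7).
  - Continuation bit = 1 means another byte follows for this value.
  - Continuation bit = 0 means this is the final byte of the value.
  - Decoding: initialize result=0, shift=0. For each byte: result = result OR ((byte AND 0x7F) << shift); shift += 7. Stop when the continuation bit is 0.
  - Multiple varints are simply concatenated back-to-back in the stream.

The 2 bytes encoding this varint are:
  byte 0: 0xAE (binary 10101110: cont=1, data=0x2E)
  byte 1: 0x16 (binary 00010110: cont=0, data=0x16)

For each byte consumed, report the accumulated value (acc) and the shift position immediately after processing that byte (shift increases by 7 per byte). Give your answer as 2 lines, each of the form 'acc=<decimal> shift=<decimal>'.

Answer: acc=46 shift=7
acc=2862 shift=14

Derivation:
byte 0=0xAE: payload=0x2E=46, contrib = 46<<0 = 46; acc -> 46, shift -> 7
byte 1=0x16: payload=0x16=22, contrib = 22<<7 = 2816; acc -> 2862, shift -> 14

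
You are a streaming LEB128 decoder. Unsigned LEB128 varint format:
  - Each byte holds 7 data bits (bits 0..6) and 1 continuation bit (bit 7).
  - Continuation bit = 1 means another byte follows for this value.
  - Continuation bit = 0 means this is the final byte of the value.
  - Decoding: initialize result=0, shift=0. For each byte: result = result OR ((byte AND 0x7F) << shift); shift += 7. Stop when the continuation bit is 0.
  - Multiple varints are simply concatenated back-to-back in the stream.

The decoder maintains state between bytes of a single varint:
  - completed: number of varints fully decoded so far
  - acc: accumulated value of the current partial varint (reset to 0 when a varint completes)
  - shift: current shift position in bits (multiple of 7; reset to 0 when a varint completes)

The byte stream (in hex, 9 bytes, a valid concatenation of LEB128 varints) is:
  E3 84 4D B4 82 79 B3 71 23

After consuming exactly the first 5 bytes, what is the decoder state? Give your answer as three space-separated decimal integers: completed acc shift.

Answer: 1 308 14

Derivation:
byte[0]=0xE3 cont=1 payload=0x63: acc |= 99<<0 -> completed=0 acc=99 shift=7
byte[1]=0x84 cont=1 payload=0x04: acc |= 4<<7 -> completed=0 acc=611 shift=14
byte[2]=0x4D cont=0 payload=0x4D: varint #1 complete (value=1262179); reset -> completed=1 acc=0 shift=0
byte[3]=0xB4 cont=1 payload=0x34: acc |= 52<<0 -> completed=1 acc=52 shift=7
byte[4]=0x82 cont=1 payload=0x02: acc |= 2<<7 -> completed=1 acc=308 shift=14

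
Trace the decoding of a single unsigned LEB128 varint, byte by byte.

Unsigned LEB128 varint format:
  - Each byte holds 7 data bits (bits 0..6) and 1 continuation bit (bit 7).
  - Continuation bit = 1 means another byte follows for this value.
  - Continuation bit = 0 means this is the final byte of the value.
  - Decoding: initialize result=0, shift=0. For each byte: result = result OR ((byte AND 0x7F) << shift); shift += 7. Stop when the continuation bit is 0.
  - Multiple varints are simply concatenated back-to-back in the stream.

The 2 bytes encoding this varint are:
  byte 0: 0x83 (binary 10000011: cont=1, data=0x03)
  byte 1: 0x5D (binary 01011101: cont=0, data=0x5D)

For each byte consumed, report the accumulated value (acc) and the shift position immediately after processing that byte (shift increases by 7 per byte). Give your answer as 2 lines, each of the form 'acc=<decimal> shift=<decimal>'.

byte 0=0x83: payload=0x03=3, contrib = 3<<0 = 3; acc -> 3, shift -> 7
byte 1=0x5D: payload=0x5D=93, contrib = 93<<7 = 11904; acc -> 11907, shift -> 14

Answer: acc=3 shift=7
acc=11907 shift=14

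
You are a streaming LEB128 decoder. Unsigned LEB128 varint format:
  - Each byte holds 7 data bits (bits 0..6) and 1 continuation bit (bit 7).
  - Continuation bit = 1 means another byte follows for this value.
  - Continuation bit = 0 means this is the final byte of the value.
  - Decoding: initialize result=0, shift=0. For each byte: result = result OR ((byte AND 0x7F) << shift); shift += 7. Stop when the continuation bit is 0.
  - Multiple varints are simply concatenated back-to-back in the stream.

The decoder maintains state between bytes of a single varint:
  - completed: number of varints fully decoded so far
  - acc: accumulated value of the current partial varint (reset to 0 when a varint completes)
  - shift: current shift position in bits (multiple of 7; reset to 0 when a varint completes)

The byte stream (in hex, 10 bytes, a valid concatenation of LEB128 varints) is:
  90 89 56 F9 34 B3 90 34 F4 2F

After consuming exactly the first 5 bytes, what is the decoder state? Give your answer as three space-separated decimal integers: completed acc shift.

byte[0]=0x90 cont=1 payload=0x10: acc |= 16<<0 -> completed=0 acc=16 shift=7
byte[1]=0x89 cont=1 payload=0x09: acc |= 9<<7 -> completed=0 acc=1168 shift=14
byte[2]=0x56 cont=0 payload=0x56: varint #1 complete (value=1410192); reset -> completed=1 acc=0 shift=0
byte[3]=0xF9 cont=1 payload=0x79: acc |= 121<<0 -> completed=1 acc=121 shift=7
byte[4]=0x34 cont=0 payload=0x34: varint #2 complete (value=6777); reset -> completed=2 acc=0 shift=0

Answer: 2 0 0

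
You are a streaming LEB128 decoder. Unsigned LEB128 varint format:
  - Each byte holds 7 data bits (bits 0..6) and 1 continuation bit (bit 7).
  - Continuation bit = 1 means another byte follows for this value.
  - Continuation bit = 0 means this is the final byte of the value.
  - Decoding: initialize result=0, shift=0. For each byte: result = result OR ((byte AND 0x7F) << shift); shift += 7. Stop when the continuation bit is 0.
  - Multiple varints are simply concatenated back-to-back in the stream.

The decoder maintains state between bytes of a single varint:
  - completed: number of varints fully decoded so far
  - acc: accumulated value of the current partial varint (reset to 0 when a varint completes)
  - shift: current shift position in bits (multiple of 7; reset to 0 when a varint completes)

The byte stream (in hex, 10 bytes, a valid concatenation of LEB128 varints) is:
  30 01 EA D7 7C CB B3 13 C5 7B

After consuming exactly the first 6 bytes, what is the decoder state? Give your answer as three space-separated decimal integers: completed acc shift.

byte[0]=0x30 cont=0 payload=0x30: varint #1 complete (value=48); reset -> completed=1 acc=0 shift=0
byte[1]=0x01 cont=0 payload=0x01: varint #2 complete (value=1); reset -> completed=2 acc=0 shift=0
byte[2]=0xEA cont=1 payload=0x6A: acc |= 106<<0 -> completed=2 acc=106 shift=7
byte[3]=0xD7 cont=1 payload=0x57: acc |= 87<<7 -> completed=2 acc=11242 shift=14
byte[4]=0x7C cont=0 payload=0x7C: varint #3 complete (value=2042858); reset -> completed=3 acc=0 shift=0
byte[5]=0xCB cont=1 payload=0x4B: acc |= 75<<0 -> completed=3 acc=75 shift=7

Answer: 3 75 7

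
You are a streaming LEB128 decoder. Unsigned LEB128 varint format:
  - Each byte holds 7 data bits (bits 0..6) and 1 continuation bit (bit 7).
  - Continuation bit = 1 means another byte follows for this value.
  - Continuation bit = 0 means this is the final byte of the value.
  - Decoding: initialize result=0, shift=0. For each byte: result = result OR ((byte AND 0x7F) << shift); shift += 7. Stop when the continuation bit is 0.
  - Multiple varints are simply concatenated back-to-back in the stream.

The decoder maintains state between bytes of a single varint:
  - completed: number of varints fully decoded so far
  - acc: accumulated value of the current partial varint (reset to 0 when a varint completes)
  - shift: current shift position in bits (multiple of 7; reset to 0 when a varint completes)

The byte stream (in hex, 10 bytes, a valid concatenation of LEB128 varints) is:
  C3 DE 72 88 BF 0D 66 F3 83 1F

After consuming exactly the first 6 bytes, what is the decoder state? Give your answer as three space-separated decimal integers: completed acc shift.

byte[0]=0xC3 cont=1 payload=0x43: acc |= 67<<0 -> completed=0 acc=67 shift=7
byte[1]=0xDE cont=1 payload=0x5E: acc |= 94<<7 -> completed=0 acc=12099 shift=14
byte[2]=0x72 cont=0 payload=0x72: varint #1 complete (value=1879875); reset -> completed=1 acc=0 shift=0
byte[3]=0x88 cont=1 payload=0x08: acc |= 8<<0 -> completed=1 acc=8 shift=7
byte[4]=0xBF cont=1 payload=0x3F: acc |= 63<<7 -> completed=1 acc=8072 shift=14
byte[5]=0x0D cont=0 payload=0x0D: varint #2 complete (value=221064); reset -> completed=2 acc=0 shift=0

Answer: 2 0 0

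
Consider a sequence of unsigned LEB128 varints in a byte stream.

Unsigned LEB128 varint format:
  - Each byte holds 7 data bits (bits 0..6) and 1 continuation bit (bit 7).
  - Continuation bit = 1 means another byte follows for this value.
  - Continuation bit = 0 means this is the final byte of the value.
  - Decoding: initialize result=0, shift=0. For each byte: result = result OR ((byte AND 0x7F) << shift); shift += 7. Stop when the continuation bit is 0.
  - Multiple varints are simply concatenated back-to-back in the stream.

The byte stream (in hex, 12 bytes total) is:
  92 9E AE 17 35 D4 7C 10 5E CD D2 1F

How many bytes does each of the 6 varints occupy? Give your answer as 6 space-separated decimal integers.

Answer: 4 1 2 1 1 3

Derivation:
  byte[0]=0x92 cont=1 payload=0x12=18: acc |= 18<<0 -> acc=18 shift=7
  byte[1]=0x9E cont=1 payload=0x1E=30: acc |= 30<<7 -> acc=3858 shift=14
  byte[2]=0xAE cont=1 payload=0x2E=46: acc |= 46<<14 -> acc=757522 shift=21
  byte[3]=0x17 cont=0 payload=0x17=23: acc |= 23<<21 -> acc=48992018 shift=28 [end]
Varint 1: bytes[0:4] = 92 9E AE 17 -> value 48992018 (4 byte(s))
  byte[4]=0x35 cont=0 payload=0x35=53: acc |= 53<<0 -> acc=53 shift=7 [end]
Varint 2: bytes[4:5] = 35 -> value 53 (1 byte(s))
  byte[5]=0xD4 cont=1 payload=0x54=84: acc |= 84<<0 -> acc=84 shift=7
  byte[6]=0x7C cont=0 payload=0x7C=124: acc |= 124<<7 -> acc=15956 shift=14 [end]
Varint 3: bytes[5:7] = D4 7C -> value 15956 (2 byte(s))
  byte[7]=0x10 cont=0 payload=0x10=16: acc |= 16<<0 -> acc=16 shift=7 [end]
Varint 4: bytes[7:8] = 10 -> value 16 (1 byte(s))
  byte[8]=0x5E cont=0 payload=0x5E=94: acc |= 94<<0 -> acc=94 shift=7 [end]
Varint 5: bytes[8:9] = 5E -> value 94 (1 byte(s))
  byte[9]=0xCD cont=1 payload=0x4D=77: acc |= 77<<0 -> acc=77 shift=7
  byte[10]=0xD2 cont=1 payload=0x52=82: acc |= 82<<7 -> acc=10573 shift=14
  byte[11]=0x1F cont=0 payload=0x1F=31: acc |= 31<<14 -> acc=518477 shift=21 [end]
Varint 6: bytes[9:12] = CD D2 1F -> value 518477 (3 byte(s))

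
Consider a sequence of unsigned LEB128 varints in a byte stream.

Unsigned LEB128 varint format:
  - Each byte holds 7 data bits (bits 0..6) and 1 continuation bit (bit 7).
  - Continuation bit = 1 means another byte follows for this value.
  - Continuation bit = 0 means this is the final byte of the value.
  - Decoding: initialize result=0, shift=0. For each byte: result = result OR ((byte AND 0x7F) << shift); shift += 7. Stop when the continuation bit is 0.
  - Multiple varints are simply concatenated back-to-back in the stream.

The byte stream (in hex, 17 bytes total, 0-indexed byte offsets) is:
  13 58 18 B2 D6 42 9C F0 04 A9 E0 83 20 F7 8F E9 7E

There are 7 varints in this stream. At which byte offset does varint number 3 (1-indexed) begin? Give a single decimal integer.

  byte[0]=0x13 cont=0 payload=0x13=19: acc |= 19<<0 -> acc=19 shift=7 [end]
Varint 1: bytes[0:1] = 13 -> value 19 (1 byte(s))
  byte[1]=0x58 cont=0 payload=0x58=88: acc |= 88<<0 -> acc=88 shift=7 [end]
Varint 2: bytes[1:2] = 58 -> value 88 (1 byte(s))
  byte[2]=0x18 cont=0 payload=0x18=24: acc |= 24<<0 -> acc=24 shift=7 [end]
Varint 3: bytes[2:3] = 18 -> value 24 (1 byte(s))
  byte[3]=0xB2 cont=1 payload=0x32=50: acc |= 50<<0 -> acc=50 shift=7
  byte[4]=0xD6 cont=1 payload=0x56=86: acc |= 86<<7 -> acc=11058 shift=14
  byte[5]=0x42 cont=0 payload=0x42=66: acc |= 66<<14 -> acc=1092402 shift=21 [end]
Varint 4: bytes[3:6] = B2 D6 42 -> value 1092402 (3 byte(s))
  byte[6]=0x9C cont=1 payload=0x1C=28: acc |= 28<<0 -> acc=28 shift=7
  byte[7]=0xF0 cont=1 payload=0x70=112: acc |= 112<<7 -> acc=14364 shift=14
  byte[8]=0x04 cont=0 payload=0x04=4: acc |= 4<<14 -> acc=79900 shift=21 [end]
Varint 5: bytes[6:9] = 9C F0 04 -> value 79900 (3 byte(s))
  byte[9]=0xA9 cont=1 payload=0x29=41: acc |= 41<<0 -> acc=41 shift=7
  byte[10]=0xE0 cont=1 payload=0x60=96: acc |= 96<<7 -> acc=12329 shift=14
  byte[11]=0x83 cont=1 payload=0x03=3: acc |= 3<<14 -> acc=61481 shift=21
  byte[12]=0x20 cont=0 payload=0x20=32: acc |= 32<<21 -> acc=67170345 shift=28 [end]
Varint 6: bytes[9:13] = A9 E0 83 20 -> value 67170345 (4 byte(s))
  byte[13]=0xF7 cont=1 payload=0x77=119: acc |= 119<<0 -> acc=119 shift=7
  byte[14]=0x8F cont=1 payload=0x0F=15: acc |= 15<<7 -> acc=2039 shift=14
  byte[15]=0xE9 cont=1 payload=0x69=105: acc |= 105<<14 -> acc=1722359 shift=21
  byte[16]=0x7E cont=0 payload=0x7E=126: acc |= 126<<21 -> acc=265963511 shift=28 [end]
Varint 7: bytes[13:17] = F7 8F E9 7E -> value 265963511 (4 byte(s))

Answer: 2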